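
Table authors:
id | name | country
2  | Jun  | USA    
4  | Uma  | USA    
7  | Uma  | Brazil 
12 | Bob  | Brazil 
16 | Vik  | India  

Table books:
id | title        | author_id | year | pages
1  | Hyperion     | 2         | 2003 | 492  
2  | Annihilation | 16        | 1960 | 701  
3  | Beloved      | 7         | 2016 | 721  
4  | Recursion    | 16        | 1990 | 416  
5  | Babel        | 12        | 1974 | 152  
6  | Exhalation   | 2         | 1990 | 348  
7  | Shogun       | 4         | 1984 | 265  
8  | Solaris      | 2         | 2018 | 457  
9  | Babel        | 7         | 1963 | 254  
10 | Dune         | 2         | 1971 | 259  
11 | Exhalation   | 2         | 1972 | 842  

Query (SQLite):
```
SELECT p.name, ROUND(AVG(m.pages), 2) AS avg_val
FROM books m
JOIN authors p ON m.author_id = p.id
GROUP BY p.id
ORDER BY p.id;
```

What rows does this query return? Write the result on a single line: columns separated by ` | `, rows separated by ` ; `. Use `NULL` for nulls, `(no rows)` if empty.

Jun | 479.6 ; Uma | 265 ; Uma | 487.5 ; Bob | 152 ; Vik | 558.5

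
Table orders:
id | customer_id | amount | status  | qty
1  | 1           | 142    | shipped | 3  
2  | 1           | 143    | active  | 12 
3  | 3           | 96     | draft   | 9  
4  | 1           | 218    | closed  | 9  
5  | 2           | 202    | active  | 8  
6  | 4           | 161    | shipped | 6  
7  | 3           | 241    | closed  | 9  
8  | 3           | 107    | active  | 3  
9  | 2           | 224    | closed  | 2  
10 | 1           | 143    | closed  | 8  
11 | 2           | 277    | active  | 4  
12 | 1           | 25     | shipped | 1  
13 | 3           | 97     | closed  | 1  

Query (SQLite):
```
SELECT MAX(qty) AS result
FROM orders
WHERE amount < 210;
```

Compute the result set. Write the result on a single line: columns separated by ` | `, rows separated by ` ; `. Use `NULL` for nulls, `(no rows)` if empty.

12

Rows where amount < 210 → qty values: [3, 12, 9, 8, 6, 3, 8, 1, 1].
MAX of non-NULL values = 12.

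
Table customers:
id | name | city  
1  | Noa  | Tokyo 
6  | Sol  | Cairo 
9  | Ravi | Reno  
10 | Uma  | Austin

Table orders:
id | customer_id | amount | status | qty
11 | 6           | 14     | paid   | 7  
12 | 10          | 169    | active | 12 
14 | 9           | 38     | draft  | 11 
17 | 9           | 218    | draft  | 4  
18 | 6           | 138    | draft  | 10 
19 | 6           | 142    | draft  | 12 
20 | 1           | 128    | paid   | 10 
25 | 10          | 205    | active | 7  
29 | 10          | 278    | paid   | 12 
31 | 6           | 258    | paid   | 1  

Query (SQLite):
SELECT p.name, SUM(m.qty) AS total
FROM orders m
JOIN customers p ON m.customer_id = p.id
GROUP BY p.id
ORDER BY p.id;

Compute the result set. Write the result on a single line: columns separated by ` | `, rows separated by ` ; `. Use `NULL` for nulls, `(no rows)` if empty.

Join each orders row to its customers via customer_id.
Group joined rows by customers.id; compute SUM(m.qty) per group.
  1: ids {20} → SUM(m.qty)=10
  6: ids {11, 18, 19, 31} → SUM(m.qty)=30
  9: ids {14, 17} → SUM(m.qty)=15
  10: ids {12, 25, 29} → SUM(m.qty)=31

Noa | 10 ; Sol | 30 ; Ravi | 15 ; Uma | 31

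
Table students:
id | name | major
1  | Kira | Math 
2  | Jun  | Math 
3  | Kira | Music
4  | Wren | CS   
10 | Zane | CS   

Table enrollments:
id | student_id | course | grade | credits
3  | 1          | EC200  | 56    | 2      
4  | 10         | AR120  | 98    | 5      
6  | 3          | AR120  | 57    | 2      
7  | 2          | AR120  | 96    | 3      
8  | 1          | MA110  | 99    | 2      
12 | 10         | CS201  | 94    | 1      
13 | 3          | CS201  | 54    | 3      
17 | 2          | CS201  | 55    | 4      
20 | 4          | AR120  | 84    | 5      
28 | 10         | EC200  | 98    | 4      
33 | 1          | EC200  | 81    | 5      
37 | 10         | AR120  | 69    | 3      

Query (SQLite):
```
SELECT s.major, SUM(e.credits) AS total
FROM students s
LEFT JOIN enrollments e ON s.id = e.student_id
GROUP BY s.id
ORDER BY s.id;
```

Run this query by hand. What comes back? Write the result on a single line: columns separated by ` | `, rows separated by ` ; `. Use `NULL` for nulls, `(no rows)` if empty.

LEFT JOIN keeps every students row; unmatched ones get NULL for enrollments columns.
Group by students.id and compute SUM(e.credits). SUM over an all-NULL group is NULL.
  1: ids {3, 8, 33} → SUM(e.credits)=9
  2: ids {7, 17} → SUM(e.credits)=7
  3: ids {6, 13} → SUM(e.credits)=5
  4: ids {20} → SUM(e.credits)=5
  10: ids {4, 12, 28, 37} → SUM(e.credits)=13

Math | 9 ; Math | 7 ; Music | 5 ; CS | 5 ; CS | 13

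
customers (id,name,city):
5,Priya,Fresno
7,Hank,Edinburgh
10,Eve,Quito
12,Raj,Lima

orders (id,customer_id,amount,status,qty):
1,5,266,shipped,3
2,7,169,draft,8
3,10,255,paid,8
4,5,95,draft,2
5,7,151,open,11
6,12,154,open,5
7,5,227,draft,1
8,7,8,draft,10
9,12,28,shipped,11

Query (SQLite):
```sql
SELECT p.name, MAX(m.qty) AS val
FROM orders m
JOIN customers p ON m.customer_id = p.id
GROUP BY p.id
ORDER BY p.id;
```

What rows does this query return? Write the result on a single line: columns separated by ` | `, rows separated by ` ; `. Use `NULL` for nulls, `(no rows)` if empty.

Join each orders row to its customers via customer_id.
Group joined rows by customers.id; compute MAX(m.qty) per group.
  5: ids {1, 4, 7} → MAX(m.qty)=3
  7: ids {2, 5, 8} → MAX(m.qty)=11
  10: ids {3} → MAX(m.qty)=8
  12: ids {6, 9} → MAX(m.qty)=11

Priya | 3 ; Hank | 11 ; Eve | 8 ; Raj | 11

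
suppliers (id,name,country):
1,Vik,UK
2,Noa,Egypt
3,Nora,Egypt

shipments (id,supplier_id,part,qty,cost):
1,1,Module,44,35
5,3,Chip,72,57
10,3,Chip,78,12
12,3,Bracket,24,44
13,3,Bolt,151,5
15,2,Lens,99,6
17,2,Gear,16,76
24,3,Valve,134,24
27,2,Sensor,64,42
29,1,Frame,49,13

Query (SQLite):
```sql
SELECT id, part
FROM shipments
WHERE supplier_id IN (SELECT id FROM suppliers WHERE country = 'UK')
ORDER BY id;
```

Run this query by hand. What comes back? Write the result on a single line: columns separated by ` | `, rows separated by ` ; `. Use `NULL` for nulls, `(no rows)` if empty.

Inner query: suppliers.id where country = 'UK'.
Outer: keep shipments rows whose supplier_id is in that set.
Inner query → {1}

1 | Module ; 29 | Frame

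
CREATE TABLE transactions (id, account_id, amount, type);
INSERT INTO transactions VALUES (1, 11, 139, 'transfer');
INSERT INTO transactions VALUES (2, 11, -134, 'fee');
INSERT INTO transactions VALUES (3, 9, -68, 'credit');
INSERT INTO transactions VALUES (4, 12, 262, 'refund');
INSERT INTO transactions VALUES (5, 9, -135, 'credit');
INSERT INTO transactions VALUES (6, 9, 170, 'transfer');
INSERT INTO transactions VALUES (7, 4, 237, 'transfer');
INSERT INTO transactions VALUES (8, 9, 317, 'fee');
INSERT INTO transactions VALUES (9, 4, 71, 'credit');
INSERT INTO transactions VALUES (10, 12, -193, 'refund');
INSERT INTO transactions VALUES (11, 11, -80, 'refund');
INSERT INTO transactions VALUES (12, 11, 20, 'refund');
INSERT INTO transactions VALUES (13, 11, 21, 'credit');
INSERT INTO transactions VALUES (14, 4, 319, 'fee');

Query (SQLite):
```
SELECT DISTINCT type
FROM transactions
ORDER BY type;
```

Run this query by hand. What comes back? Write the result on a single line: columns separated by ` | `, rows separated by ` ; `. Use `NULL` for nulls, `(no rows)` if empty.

credit ; fee ; refund ; transfer

Collect distinct type values from transactions.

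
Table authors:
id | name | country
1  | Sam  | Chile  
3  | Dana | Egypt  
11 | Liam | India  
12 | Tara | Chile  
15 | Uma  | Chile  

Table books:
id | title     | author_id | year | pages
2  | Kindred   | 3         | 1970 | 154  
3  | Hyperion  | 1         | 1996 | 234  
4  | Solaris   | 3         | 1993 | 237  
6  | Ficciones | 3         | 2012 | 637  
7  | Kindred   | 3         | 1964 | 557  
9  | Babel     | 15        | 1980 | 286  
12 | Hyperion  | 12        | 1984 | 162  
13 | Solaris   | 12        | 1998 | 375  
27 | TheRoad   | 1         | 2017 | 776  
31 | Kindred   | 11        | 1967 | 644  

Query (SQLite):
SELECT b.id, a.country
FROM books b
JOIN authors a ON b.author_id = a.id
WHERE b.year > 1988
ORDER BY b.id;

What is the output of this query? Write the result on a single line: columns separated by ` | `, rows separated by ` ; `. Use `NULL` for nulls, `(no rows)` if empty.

3 | Chile ; 4 | Egypt ; 6 | Egypt ; 13 | Chile ; 27 | Chile

Each books row matches the authors row where author_id = authors.id.
Then keep rows with b.year > 1988.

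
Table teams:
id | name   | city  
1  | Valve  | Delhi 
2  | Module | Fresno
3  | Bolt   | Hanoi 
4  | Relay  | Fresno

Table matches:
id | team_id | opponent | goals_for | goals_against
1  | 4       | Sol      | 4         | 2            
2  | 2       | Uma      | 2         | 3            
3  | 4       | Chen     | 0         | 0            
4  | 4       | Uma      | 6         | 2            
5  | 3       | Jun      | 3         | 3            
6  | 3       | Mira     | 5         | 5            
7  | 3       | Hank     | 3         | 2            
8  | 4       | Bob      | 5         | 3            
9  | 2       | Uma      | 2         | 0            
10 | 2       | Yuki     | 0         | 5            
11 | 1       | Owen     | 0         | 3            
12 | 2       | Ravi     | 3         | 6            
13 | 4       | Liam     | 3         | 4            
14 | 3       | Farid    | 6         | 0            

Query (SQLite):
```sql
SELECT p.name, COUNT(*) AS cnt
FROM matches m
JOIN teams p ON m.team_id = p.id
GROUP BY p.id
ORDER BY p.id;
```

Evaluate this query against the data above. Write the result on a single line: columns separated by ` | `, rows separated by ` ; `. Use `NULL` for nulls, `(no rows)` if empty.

Valve | 1 ; Module | 4 ; Bolt | 4 ; Relay | 5

Join each matches row to its teams via team_id.
Group joined rows by teams.id; compute COUNT(*) per group.
  1: ids {11} → COUNT(*)=1
  2: ids {2, 9, 10, 12} → COUNT(*)=4
  3: ids {5, 6, 7, 14} → COUNT(*)=4
  4: ids {1, 3, 4, 8, 13} → COUNT(*)=5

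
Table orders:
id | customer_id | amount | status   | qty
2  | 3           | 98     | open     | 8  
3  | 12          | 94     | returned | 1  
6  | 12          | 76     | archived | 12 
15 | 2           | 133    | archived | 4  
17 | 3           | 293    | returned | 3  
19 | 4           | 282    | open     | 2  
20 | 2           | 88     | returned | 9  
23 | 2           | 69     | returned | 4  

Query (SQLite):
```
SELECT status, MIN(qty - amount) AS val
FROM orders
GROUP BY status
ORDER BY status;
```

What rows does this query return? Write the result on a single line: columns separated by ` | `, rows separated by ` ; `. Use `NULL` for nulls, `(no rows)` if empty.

archived | -129 ; open | -280 ; returned | -290

For each row compute qty - amount.
Group by status; take MIN of the expression per group.
  archived: ids {6, 15} → MIN(qty - amount)=-129
  open: ids {2, 19} → MIN(qty - amount)=-280
  returned: ids {3, 17, 20, 23} → MIN(qty - amount)=-290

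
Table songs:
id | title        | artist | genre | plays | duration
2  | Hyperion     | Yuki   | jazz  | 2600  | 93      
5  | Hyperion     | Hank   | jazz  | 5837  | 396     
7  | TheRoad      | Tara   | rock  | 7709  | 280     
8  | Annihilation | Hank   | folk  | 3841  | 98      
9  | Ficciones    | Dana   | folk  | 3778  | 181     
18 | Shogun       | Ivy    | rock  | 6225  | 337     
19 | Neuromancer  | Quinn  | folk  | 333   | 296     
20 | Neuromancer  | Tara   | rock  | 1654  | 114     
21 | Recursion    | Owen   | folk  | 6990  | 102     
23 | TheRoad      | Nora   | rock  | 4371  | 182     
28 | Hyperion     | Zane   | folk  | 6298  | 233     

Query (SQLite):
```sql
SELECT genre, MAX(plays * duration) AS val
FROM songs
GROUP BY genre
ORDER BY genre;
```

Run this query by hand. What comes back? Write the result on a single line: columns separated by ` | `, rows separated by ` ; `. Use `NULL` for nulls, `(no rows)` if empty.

For each row compute plays * duration.
Group by genre; take MAX of the expression per group.
  folk: ids {8, 9, 19, 21, 28} → MAX(plays * duration)=1467434
  jazz: ids {2, 5} → MAX(plays * duration)=2311452
  rock: ids {7, 18, 20, 23} → MAX(plays * duration)=2158520

folk | 1467434 ; jazz | 2311452 ; rock | 2158520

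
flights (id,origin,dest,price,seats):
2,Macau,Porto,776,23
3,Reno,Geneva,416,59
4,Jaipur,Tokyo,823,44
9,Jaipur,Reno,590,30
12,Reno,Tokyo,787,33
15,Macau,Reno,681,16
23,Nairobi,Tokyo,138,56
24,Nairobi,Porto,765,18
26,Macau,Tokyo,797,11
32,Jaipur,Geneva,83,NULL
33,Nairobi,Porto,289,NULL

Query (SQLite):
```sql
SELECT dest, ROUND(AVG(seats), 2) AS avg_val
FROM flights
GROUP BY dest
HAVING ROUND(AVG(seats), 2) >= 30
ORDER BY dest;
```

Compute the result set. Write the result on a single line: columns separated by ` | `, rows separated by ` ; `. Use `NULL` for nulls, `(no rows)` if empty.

Partition flights by dest; compute ROUND(AVG(seats), 2) within each group.
HAVING: keep groups where ROUND(AVG(seats), 2) >= 30.
  Geneva: ids {3, 32} → ROUND(AVG(seats), 2)=59
  Porto: ids {2, 24, 33} → ROUND(AVG(seats), 2)=20.5
  Reno: ids {9, 15} → ROUND(AVG(seats), 2)=23
  Tokyo: ids {4, 12, 23, 26} → ROUND(AVG(seats), 2)=36

Geneva | 59 ; Tokyo | 36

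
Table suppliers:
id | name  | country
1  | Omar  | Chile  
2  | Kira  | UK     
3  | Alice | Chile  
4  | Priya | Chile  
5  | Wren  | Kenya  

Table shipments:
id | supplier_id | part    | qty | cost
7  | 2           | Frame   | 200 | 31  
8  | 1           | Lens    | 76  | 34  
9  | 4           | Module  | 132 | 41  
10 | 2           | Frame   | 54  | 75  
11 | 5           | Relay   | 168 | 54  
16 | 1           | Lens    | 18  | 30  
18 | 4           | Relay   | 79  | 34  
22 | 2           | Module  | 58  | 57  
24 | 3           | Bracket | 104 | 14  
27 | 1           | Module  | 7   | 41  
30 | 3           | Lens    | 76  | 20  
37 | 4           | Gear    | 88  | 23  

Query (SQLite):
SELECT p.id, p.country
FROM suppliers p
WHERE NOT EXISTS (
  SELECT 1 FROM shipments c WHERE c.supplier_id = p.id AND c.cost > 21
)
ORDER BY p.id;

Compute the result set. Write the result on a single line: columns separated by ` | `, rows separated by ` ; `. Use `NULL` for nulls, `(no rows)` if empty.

For each suppliers row, check whether any shipments with matching supplier_id has cost > 21.
Keep rows where that is false.

3 | Chile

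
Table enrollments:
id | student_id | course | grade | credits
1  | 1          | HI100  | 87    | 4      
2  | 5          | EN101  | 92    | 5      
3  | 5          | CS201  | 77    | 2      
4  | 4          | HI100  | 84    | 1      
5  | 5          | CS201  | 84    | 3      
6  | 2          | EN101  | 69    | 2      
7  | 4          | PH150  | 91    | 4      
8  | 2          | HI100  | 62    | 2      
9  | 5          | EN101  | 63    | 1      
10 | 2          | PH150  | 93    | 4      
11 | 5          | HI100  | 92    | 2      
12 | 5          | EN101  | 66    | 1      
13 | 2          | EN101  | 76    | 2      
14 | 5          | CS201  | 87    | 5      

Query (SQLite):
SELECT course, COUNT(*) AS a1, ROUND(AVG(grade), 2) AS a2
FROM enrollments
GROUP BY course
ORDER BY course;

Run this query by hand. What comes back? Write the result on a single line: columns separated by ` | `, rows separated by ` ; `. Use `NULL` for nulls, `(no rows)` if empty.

Group enrollments by course.
Per group compute: COUNT(*), ROUND(AVG(grade), 2).
  CS201: ids {3, 5, 14} → COUNT(*)=3, ROUND(AVG(grade), 2)=82.67
  EN101: ids {2, 6, 9, 12, 13} → COUNT(*)=5, ROUND(AVG(grade), 2)=73.2
  HI100: ids {1, 4, 8, 11} → COUNT(*)=4, ROUND(AVG(grade), 2)=81.25
  PH150: ids {7, 10} → COUNT(*)=2, ROUND(AVG(grade), 2)=92

CS201 | 3 | 82.67 ; EN101 | 5 | 73.2 ; HI100 | 4 | 81.25 ; PH150 | 2 | 92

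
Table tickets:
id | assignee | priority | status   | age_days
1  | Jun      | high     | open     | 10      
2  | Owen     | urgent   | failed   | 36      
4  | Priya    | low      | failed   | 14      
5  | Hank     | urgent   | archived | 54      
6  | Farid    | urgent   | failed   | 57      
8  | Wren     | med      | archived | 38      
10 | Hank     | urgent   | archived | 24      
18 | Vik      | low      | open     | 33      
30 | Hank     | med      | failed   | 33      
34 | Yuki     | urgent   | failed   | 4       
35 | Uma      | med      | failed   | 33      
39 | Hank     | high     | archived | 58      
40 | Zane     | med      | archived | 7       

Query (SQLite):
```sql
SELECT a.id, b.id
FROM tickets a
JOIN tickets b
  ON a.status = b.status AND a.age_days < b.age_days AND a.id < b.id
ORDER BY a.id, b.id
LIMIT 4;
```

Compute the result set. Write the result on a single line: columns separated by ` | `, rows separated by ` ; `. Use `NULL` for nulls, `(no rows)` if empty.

1 | 18 ; 2 | 6 ; 4 | 6 ; 4 | 30

Pairs (a,b) with same status, a.age_days < b.age_days, a.id < b.id.
status groups: archived:{5,8,10,39,40} failed:{2,4,6,30,34,35} open:{1,18}
Ordered by (a.id, b.id); first 4.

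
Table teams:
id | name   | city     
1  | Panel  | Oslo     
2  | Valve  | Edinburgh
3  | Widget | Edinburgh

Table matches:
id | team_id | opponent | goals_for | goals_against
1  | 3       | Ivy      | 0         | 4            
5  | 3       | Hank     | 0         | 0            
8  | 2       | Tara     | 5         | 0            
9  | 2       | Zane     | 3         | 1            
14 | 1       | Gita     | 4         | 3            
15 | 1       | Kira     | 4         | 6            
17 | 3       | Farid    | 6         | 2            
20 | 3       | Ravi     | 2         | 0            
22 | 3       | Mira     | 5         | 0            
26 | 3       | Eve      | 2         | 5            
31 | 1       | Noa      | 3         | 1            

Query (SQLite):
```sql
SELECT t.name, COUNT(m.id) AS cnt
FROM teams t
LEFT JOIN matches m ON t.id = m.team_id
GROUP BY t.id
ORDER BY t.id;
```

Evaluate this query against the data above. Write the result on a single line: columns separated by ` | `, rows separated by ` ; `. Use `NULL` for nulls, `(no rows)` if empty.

Panel | 3 ; Valve | 2 ; Widget | 6

LEFT JOIN keeps every teams row; unmatched ones get NULL for matches columns.
Group by teams.id and compute COUNT(m.id). COUNT(col) of an all-NULL group is 0.
  1: ids {14, 15, 31} → COUNT(m.id)=3
  2: ids {8, 9} → COUNT(m.id)=2
  3: ids {1, 5, 17, 20, 22, 26} → COUNT(m.id)=6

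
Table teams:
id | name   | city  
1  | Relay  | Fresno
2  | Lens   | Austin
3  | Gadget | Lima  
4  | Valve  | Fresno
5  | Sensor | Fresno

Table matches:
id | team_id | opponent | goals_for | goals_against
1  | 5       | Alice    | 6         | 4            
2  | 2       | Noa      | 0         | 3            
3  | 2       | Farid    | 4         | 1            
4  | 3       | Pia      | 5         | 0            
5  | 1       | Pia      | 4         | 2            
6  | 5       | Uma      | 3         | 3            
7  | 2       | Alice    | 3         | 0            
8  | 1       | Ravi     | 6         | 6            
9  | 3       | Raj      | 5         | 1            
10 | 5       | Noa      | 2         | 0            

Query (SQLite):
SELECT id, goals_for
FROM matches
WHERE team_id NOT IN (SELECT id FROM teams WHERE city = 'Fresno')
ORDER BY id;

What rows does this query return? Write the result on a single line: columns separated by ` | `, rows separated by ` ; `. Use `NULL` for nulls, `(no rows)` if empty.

2 | 0 ; 3 | 4 ; 4 | 5 ; 7 | 3 ; 9 | 5

Inner query: teams.id where city = 'Fresno'.
Outer: keep matches rows whose team_id is not in that set.
Inner query → {1, 4, 5}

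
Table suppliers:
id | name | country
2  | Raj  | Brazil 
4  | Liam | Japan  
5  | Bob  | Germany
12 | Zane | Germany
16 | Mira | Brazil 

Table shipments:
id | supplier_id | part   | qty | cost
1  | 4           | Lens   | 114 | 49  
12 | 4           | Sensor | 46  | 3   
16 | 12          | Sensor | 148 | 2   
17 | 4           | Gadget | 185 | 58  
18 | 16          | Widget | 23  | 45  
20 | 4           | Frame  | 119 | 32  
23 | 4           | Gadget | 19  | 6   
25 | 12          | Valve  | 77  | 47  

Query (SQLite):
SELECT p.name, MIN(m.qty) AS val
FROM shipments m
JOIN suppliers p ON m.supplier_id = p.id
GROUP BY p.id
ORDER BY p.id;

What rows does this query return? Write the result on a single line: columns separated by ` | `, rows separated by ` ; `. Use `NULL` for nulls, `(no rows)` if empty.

Liam | 19 ; Zane | 77 ; Mira | 23

Join each shipments row to its suppliers via supplier_id.
Group joined rows by suppliers.id; compute MIN(m.qty) per group.
  4: ids {1, 12, 17, 20, 23} → MIN(m.qty)=19
  12: ids {16, 25} → MIN(m.qty)=77
  16: ids {18} → MIN(m.qty)=23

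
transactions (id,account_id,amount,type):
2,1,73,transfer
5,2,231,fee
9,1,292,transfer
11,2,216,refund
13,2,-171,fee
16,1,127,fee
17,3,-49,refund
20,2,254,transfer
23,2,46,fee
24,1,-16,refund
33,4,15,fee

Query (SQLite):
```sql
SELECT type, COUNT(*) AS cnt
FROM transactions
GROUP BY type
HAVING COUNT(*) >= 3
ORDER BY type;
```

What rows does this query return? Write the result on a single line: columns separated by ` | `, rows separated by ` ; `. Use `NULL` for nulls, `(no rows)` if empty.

fee | 5 ; refund | 3 ; transfer | 3

Partition transactions by type; compute COUNT(*) within each group.
HAVING: keep groups with count ≥ 3.
  fee: ids {5, 13, 16, 23, 33} → COUNT(*)=5
  refund: ids {11, 17, 24} → COUNT(*)=3
  transfer: ids {2, 9, 20} → COUNT(*)=3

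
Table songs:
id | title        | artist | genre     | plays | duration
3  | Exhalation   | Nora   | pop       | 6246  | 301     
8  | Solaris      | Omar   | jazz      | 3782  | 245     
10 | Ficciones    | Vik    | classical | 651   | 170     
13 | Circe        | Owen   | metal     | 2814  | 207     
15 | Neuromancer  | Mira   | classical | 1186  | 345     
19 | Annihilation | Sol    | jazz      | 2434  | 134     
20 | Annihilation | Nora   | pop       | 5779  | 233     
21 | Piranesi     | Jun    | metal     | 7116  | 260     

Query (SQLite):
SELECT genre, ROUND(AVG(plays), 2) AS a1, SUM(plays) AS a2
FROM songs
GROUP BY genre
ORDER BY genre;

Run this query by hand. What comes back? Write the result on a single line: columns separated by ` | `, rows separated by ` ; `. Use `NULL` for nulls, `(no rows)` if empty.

classical | 918.5 | 1837 ; jazz | 3108 | 6216 ; metal | 4965 | 9930 ; pop | 6012.5 | 12025

Group songs by genre.
Per group compute: ROUND(AVG(plays), 2), SUM(plays).
  classical: ids {10, 15} → ROUND(AVG(plays), 2)=918.5, SUM(plays)=1837
  jazz: ids {8, 19} → ROUND(AVG(plays), 2)=3108, SUM(plays)=6216
  metal: ids {13, 21} → ROUND(AVG(plays), 2)=4965, SUM(plays)=9930
  pop: ids {3, 20} → ROUND(AVG(plays), 2)=6012.5, SUM(plays)=12025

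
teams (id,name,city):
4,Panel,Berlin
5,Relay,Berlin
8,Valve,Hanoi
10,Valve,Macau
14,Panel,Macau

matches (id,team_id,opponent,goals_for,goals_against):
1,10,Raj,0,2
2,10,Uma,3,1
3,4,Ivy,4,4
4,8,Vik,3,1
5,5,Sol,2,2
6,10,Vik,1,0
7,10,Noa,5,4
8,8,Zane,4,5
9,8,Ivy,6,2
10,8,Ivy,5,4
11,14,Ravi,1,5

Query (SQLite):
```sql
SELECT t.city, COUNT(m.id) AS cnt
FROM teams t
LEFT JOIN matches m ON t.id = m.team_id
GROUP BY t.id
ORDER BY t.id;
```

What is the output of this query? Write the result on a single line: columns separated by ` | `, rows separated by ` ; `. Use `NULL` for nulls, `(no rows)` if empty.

LEFT JOIN keeps every teams row; unmatched ones get NULL for matches columns.
Group by teams.id and compute COUNT(m.id). COUNT(col) of an all-NULL group is 0.
  4: ids {3} → COUNT(m.id)=1
  5: ids {5} → COUNT(m.id)=1
  8: ids {4, 8, 9, 10} → COUNT(m.id)=4
  10: ids {1, 2, 6, 7} → COUNT(m.id)=4
  14: ids {11} → COUNT(m.id)=1

Berlin | 1 ; Berlin | 1 ; Hanoi | 4 ; Macau | 4 ; Macau | 1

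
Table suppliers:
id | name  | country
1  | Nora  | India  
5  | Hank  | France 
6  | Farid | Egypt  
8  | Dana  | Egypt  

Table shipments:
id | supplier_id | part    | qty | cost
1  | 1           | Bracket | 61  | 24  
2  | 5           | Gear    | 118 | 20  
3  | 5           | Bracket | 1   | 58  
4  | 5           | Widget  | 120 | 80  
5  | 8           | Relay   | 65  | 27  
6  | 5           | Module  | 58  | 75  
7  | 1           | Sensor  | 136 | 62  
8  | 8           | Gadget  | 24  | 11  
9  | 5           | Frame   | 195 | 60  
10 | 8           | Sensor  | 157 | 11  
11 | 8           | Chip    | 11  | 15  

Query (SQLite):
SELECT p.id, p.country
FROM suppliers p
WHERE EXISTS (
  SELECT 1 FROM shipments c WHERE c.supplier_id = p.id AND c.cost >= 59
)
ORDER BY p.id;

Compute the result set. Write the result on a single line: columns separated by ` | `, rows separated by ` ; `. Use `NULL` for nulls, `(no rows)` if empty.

1 | India ; 5 | France

For each suppliers row, check whether any shipments with matching supplier_id has cost >= 59.
Keep rows where that is true.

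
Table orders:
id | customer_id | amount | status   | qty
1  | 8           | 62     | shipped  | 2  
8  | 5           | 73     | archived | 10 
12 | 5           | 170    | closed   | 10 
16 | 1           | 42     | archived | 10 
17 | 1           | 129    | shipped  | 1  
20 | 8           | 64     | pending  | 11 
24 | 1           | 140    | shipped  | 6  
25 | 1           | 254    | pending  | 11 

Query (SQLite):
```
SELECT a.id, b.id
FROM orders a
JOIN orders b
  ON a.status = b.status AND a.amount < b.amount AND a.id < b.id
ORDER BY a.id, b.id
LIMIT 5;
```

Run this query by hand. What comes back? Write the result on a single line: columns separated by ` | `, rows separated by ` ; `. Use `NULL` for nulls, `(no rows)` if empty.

Pairs (a,b) with same status, a.amount < b.amount, a.id < b.id.
status groups: archived:{8,16} closed:{12} pending:{20,25} shipped:{1,17,24}
Ordered by (a.id, b.id); first 5.

1 | 17 ; 1 | 24 ; 17 | 24 ; 20 | 25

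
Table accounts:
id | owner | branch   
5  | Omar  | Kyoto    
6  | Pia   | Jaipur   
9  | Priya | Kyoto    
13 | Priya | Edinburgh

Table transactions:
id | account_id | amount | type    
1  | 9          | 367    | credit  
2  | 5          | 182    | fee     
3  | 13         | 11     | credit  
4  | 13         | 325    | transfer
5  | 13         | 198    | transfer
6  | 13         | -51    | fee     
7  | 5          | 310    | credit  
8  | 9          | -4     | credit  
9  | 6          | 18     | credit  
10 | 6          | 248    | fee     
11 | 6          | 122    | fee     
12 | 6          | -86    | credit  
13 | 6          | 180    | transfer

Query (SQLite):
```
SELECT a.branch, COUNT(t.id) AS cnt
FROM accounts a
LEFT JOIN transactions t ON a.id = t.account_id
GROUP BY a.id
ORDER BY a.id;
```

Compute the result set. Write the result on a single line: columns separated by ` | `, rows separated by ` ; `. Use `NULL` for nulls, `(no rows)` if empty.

Kyoto | 2 ; Jaipur | 5 ; Kyoto | 2 ; Edinburgh | 4

LEFT JOIN keeps every accounts row; unmatched ones get NULL for transactions columns.
Group by accounts.id and compute COUNT(t.id). COUNT(col) of an all-NULL group is 0.
  5: ids {2, 7} → COUNT(t.id)=2
  6: ids {9, 10, 11, 12, 13} → COUNT(t.id)=5
  9: ids {1, 8} → COUNT(t.id)=2
  13: ids {3, 4, 5, 6} → COUNT(t.id)=4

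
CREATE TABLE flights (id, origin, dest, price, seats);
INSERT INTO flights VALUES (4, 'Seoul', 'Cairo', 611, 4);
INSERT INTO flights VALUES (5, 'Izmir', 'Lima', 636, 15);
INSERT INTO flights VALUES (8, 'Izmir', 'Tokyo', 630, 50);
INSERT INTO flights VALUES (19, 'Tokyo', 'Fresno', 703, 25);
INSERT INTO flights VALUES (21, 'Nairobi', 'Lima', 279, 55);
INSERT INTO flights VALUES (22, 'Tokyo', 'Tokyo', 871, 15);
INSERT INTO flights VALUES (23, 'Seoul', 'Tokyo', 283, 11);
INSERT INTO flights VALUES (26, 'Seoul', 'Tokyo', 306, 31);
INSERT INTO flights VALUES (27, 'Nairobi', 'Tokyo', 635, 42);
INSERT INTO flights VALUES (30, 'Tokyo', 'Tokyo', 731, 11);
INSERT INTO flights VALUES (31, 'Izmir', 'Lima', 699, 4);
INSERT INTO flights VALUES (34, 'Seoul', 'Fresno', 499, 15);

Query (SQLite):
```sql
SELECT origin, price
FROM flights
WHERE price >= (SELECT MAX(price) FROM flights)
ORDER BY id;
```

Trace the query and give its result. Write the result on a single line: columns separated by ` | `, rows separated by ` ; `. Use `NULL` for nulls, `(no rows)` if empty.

Scalar subquery: MAX(price) over all flights rows = 871.
Keep rows where price >= that value.

Tokyo | 871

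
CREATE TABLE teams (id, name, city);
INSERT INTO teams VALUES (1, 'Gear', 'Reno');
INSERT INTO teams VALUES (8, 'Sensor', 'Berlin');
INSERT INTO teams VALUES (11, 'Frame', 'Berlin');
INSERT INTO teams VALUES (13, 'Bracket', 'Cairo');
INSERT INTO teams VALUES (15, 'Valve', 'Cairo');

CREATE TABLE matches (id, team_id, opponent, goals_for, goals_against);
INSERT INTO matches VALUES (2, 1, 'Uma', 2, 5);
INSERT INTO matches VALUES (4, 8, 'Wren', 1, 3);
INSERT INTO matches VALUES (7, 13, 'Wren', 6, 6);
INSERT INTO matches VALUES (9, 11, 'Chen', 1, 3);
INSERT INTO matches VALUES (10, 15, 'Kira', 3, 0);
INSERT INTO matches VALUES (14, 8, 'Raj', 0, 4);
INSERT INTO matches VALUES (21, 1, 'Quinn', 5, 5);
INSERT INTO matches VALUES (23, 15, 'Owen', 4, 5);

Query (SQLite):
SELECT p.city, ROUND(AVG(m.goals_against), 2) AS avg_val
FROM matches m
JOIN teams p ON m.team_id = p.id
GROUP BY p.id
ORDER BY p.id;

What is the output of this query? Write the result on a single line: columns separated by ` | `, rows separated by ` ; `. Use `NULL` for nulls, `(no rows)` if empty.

Reno | 5 ; Berlin | 3.5 ; Berlin | 3 ; Cairo | 6 ; Cairo | 2.5

Join each matches row to its teams via team_id.
Group joined rows by teams.id; compute ROUND(AVG(m.goals_against), 2) per group.
  1: ids {2, 21} → ROUND(AVG(m.goals_against), 2)=5
  8: ids {4, 14} → ROUND(AVG(m.goals_against), 2)=3.5
  11: ids {9} → ROUND(AVG(m.goals_against), 2)=3
  13: ids {7} → ROUND(AVG(m.goals_against), 2)=6
  15: ids {10, 23} → ROUND(AVG(m.goals_against), 2)=2.5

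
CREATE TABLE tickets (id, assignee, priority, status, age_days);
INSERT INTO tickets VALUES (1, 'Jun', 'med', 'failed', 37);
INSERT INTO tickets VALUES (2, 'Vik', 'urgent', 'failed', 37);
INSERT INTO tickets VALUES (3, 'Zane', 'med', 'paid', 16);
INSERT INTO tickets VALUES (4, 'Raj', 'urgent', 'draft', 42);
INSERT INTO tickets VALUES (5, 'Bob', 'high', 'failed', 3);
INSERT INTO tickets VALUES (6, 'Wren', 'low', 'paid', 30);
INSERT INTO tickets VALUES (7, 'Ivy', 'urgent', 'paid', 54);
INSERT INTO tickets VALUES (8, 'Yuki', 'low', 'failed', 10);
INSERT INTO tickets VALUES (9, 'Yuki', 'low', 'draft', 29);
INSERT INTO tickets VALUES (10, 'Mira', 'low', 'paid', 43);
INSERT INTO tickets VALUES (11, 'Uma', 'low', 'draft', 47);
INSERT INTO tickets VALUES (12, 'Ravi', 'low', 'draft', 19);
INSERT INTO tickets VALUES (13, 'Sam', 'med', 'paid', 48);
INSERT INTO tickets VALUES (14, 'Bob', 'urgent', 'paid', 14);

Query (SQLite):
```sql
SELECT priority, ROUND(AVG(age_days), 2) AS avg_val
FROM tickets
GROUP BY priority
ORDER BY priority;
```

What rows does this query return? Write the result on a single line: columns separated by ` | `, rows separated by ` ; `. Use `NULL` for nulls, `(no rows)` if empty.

high | 3 ; low | 29.67 ; med | 33.67 ; urgent | 36.75

Partition tickets by priority; compute ROUND(AVG(age_days), 2) within each group.
  high: ids {5} → ROUND(AVG(age_days), 2)=3
  low: ids {6, 8, 9, 10, 11, 12} → ROUND(AVG(age_days), 2)=29.67
  med: ids {1, 3, 13} → ROUND(AVG(age_days), 2)=33.67
  urgent: ids {2, 4, 7, 14} → ROUND(AVG(age_days), 2)=36.75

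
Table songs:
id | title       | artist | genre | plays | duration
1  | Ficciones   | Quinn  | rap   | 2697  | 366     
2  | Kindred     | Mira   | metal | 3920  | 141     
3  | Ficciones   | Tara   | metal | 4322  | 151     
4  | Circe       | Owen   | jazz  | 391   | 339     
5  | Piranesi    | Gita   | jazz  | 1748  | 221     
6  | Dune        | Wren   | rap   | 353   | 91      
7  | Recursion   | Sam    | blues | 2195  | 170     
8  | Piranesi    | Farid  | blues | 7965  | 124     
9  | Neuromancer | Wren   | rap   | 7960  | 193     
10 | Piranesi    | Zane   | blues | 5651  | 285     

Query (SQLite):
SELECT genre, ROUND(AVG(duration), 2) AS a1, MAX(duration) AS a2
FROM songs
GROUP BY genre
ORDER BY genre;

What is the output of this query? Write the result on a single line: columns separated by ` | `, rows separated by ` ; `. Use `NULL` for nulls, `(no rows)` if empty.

Group songs by genre.
Per group compute: ROUND(AVG(duration), 2), MAX(duration).
  blues: ids {7, 8, 10} → ROUND(AVG(duration), 2)=193, MAX(duration)=285
  jazz: ids {4, 5} → ROUND(AVG(duration), 2)=280, MAX(duration)=339
  metal: ids {2, 3} → ROUND(AVG(duration), 2)=146, MAX(duration)=151
  rap: ids {1, 6, 9} → ROUND(AVG(duration), 2)=216.67, MAX(duration)=366

blues | 193 | 285 ; jazz | 280 | 339 ; metal | 146 | 151 ; rap | 216.67 | 366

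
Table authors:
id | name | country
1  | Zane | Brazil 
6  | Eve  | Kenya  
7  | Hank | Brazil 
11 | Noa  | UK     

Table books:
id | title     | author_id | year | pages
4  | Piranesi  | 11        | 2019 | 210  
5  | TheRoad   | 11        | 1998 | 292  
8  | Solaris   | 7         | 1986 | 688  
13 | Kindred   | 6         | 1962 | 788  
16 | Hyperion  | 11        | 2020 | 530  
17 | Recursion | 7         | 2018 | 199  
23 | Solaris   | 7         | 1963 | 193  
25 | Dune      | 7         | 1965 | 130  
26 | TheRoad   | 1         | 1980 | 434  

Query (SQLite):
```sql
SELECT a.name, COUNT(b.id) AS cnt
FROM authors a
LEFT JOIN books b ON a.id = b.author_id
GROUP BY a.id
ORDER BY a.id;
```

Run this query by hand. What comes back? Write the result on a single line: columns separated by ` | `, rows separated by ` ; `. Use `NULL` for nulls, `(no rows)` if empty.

LEFT JOIN keeps every authors row; unmatched ones get NULL for books columns.
Group by authors.id and compute COUNT(b.id). COUNT(col) of an all-NULL group is 0.
  1: ids {26} → COUNT(b.id)=1
  6: ids {13} → COUNT(b.id)=1
  7: ids {8, 17, 23, 25} → COUNT(b.id)=4
  11: ids {4, 5, 16} → COUNT(b.id)=3

Zane | 1 ; Eve | 1 ; Hank | 4 ; Noa | 3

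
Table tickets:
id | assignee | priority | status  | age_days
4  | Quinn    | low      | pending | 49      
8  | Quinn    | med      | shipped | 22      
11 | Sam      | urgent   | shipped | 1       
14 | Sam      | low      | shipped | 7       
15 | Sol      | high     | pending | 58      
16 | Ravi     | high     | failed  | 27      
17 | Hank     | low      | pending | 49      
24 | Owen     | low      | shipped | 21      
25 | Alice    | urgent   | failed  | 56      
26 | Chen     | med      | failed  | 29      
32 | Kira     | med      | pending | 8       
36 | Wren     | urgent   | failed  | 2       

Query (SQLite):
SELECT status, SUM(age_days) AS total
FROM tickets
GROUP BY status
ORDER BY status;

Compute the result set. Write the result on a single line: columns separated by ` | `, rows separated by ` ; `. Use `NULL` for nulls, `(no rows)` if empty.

failed | 114 ; pending | 164 ; shipped | 51

Partition tickets by status; compute SUM(age_days) within each group.
  failed: ids {16, 25, 26, 36} → SUM(age_days)=114
  pending: ids {4, 15, 17, 32} → SUM(age_days)=164
  shipped: ids {8, 11, 14, 24} → SUM(age_days)=51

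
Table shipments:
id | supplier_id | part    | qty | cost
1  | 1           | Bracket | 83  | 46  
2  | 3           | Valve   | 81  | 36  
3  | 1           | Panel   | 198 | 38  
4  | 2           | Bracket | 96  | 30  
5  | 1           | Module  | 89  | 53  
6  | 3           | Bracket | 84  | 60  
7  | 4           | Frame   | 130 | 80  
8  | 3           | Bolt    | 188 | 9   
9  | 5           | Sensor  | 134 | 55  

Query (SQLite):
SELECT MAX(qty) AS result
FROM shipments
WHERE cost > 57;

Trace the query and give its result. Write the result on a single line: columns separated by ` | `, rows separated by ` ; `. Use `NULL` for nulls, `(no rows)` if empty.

Rows where cost > 57 → qty values: [84, 130].
MAX of non-NULL values = 130.

130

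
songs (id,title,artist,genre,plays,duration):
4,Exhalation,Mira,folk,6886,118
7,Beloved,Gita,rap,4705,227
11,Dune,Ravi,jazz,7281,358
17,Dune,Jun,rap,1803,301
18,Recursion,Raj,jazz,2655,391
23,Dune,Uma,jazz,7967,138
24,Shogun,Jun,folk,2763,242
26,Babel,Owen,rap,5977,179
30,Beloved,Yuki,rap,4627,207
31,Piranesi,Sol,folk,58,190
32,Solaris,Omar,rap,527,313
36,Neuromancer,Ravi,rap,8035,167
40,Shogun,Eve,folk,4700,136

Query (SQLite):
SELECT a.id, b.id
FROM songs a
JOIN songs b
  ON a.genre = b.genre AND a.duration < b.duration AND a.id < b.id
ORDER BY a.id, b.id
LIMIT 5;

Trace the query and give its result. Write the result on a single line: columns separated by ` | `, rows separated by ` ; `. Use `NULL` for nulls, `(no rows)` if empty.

4 | 24 ; 4 | 31 ; 4 | 40 ; 7 | 17 ; 7 | 32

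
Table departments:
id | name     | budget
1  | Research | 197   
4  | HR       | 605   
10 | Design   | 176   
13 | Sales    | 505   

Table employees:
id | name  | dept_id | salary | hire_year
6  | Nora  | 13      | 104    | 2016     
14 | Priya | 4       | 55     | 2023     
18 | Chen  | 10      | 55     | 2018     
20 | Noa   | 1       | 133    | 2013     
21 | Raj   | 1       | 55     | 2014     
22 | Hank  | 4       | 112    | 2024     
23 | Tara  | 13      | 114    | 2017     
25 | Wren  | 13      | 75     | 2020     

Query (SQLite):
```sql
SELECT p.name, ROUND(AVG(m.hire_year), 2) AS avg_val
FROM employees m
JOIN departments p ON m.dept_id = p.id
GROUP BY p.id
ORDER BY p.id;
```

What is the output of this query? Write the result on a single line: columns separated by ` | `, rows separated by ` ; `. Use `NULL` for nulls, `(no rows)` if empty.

Research | 2013.5 ; HR | 2023.5 ; Design | 2018 ; Sales | 2017.67

Join each employees row to its departments via dept_id.
Group joined rows by departments.id; compute ROUND(AVG(m.hire_year), 2) per group.
  1: ids {20, 21} → ROUND(AVG(m.hire_year), 2)=2013.5
  4: ids {14, 22} → ROUND(AVG(m.hire_year), 2)=2023.5
  10: ids {18} → ROUND(AVG(m.hire_year), 2)=2018
  13: ids {6, 23, 25} → ROUND(AVG(m.hire_year), 2)=2017.67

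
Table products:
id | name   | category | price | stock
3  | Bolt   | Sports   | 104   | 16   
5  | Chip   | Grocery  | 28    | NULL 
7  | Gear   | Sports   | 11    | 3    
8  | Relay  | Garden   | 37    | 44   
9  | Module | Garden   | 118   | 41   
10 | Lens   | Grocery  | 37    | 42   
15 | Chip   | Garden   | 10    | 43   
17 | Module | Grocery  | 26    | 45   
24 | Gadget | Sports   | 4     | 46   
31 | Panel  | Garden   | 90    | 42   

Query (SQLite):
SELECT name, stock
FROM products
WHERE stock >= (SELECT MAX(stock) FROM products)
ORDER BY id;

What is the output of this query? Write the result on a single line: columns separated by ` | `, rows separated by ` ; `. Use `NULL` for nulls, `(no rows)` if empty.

Gadget | 46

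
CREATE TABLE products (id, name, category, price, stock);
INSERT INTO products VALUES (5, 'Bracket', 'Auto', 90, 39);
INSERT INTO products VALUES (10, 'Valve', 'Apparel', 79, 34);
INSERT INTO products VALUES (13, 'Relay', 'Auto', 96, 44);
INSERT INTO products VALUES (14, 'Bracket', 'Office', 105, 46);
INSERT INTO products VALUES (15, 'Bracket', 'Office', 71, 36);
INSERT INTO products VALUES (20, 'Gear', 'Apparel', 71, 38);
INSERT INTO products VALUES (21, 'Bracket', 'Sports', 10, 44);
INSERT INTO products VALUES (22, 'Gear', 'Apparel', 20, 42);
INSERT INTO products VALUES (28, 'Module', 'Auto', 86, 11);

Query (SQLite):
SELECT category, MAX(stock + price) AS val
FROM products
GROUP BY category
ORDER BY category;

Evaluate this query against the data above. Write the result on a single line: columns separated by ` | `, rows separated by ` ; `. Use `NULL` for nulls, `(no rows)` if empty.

For each row compute stock + price.
Group by category; take MAX of the expression per group.
  Apparel: ids {10, 20, 22} → MAX(stock + price)=113
  Auto: ids {5, 13, 28} → MAX(stock + price)=140
  Office: ids {14, 15} → MAX(stock + price)=151
  Sports: ids {21} → MAX(stock + price)=54

Apparel | 113 ; Auto | 140 ; Office | 151 ; Sports | 54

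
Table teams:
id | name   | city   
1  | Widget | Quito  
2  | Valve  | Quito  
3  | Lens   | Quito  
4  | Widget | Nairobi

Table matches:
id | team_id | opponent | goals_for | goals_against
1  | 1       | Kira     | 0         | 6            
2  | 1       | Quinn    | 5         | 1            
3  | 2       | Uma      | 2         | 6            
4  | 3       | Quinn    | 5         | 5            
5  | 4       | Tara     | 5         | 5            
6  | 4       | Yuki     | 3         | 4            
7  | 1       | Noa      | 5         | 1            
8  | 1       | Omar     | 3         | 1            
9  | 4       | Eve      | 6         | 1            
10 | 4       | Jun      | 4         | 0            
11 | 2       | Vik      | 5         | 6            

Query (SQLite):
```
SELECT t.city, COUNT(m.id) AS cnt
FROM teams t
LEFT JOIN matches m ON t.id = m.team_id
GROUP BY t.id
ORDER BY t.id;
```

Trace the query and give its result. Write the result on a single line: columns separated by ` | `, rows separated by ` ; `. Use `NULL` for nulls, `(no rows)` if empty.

LEFT JOIN keeps every teams row; unmatched ones get NULL for matches columns.
Group by teams.id and compute COUNT(m.id). COUNT(col) of an all-NULL group is 0.
  1: ids {1, 2, 7, 8} → COUNT(m.id)=4
  2: ids {3, 11} → COUNT(m.id)=2
  3: ids {4} → COUNT(m.id)=1
  4: ids {5, 6, 9, 10} → COUNT(m.id)=4

Quito | 4 ; Quito | 2 ; Quito | 1 ; Nairobi | 4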